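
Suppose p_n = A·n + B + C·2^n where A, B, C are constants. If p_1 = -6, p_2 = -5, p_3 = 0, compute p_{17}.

At n = 1, 2, 3: A + B + 2C = -6; 2A + B + 4C = -5; 3A + B + 8C = 0.
Subtracting the first from the second: A + 2C = 1.
Subtracting the second from the third: A + 4C = 5.
Solving: C = 2, A = -3, then B = -7.
Therefore p_{17} = -51 + (-7) + 2·131072 = 262086.

262086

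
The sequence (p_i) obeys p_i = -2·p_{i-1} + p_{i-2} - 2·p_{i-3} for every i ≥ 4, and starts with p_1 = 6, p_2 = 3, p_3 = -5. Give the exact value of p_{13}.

-32141

Compute successive terms:
p_4 = 1  p_5 = -13  p_6 = 37  p_7 = -89  p_8 = 241  p_9 = -645  p_{10} = 1709  p_{11} = -4545  p_{12} = 12089  p_{13} = -32141.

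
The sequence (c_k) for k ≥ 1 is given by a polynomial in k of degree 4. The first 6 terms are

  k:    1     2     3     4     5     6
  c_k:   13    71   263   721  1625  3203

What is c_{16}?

1st diffs: 58, 192, 458, 904, 1578.
2nd diffs: 134, 266, 446, 674.
3rd diffs: 132, 180, 228.
4th diffs: 48, 48 (constant).
So c_k = 2k^4 + 2k^3 + 5k^2 - k + 5.
Evaluating at k = 16 gives c_{16} = 140533.

140533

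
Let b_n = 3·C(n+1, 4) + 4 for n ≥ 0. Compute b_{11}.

C(12, 4) = 495, so b_{11} = 1489.

1489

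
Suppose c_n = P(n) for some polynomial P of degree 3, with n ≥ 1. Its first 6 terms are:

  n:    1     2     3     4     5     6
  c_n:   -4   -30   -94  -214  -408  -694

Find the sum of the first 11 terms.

1st diffs: -26, -64, -120, -194, -286.
2nd diffs: -38, -56, -74, -92.
3rd diffs: -18, -18, -18 (constant).
So c_n = -3n^3 - n^2 - 2n + 2.
Continuing: …, -1090, -1614, -2284, -3118, …, c_{11} = -4134.
Summing n = 1..11 (11 terms) gives -13684.

-13684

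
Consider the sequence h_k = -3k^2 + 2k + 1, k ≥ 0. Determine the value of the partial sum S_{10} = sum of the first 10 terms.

Over k = 0..9: Σk = 45, Σk² = 285.
Total = (-3)·285 + (2)·45 + (1)·10 = -755.

-755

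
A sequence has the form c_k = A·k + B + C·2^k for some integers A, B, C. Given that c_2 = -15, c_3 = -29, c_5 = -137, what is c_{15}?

At k = 2, 3, 5: 2A + B + 4C = -15; 3A + B + 8C = -29; 5A + B + 32C = -137.
Subtracting the first from the second: A + 4C = -14.
Subtracting the second from the third: 2A + 24C = -108.
Solving: C = -5, A = 6, then B = -7.
So c_k = 6·k + (-7) + (-5)·2^k; at k=15 this is -163757.

-163757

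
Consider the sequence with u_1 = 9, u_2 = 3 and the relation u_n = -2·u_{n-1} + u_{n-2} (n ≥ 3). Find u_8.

Applying the relation repeatedly:
u_3 = 3; u_4 = -3; u_5 = 9; u_6 = -21; u_7 = 51; u_8 = -123.

-123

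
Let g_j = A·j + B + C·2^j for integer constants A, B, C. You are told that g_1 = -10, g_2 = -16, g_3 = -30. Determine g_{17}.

-524258

At j = 1, 2, 3: A + B + 2C = -10; 2A + B + 4C = -16; 3A + B + 8C = -30.
Subtracting the first from the second: A + 2C = -6.
Subtracting the second from the third: A + 4C = -14.
Solving: C = -4, A = 2, then B = -4.
So g_j = 2·j + (-4) + (-4)·2^j; at j=17 this is -524258.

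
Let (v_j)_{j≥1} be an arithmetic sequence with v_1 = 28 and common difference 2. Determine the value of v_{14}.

v_j = 28 + (j - 1)·2.
v_{14} = 28 + 13·2 = 54.

54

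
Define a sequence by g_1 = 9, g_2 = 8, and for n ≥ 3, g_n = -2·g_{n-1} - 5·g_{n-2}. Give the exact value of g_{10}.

Applying the relation repeatedly:
g_3 = -61  g_4 = 82  g_5 = 141  g_6 = -692  g_7 = 679  g_8 = 2102  g_9 = -7599  g_{10} = 4688.

4688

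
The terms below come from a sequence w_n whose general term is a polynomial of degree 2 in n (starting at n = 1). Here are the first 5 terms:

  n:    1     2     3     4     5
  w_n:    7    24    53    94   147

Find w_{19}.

2149

1st diffs: 17, 29, 41, 53.
2nd diffs: 12, 12, 12 (constant).
Newton forward-difference form: w_n = 7 + 17·C(n-1,1) + 12·C(n-1,2).
At n = 19: n-1 = 18, so w_{19} = 7 + 306 + 1836 = 2149.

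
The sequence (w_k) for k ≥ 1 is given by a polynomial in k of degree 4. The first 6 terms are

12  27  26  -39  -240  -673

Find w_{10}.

1st diffs: 15, -1, -65, -201, -433.
2nd diffs: -16, -64, -136, -232.
3rd diffs: -48, -72, -96.
4th diffs: -24, -24 (constant).
Newton forward-difference form: w_k = 12 + 15·C(k-1,1) + (-16)·C(k-1,2) + (-48)·C(k-1,3) + (-24)·C(k-1,4).
At k = 10: k-1 = 9, so w_{10} = 12 + 135 - 576 - 4032 - 3024 = -7485.

-7485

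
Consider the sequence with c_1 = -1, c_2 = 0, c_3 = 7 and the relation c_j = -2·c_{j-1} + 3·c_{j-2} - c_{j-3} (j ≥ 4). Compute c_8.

Iterate the recurrence:
c_4 = -13;  c_5 = 47;  c_6 = -140;  c_7 = 434;  c_8 = -1335.

-1335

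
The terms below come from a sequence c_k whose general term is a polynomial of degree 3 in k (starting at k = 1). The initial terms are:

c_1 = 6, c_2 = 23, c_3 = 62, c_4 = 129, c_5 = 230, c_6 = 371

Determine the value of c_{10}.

1st diffs: 17, 39, 67, 101, 141.
2nd diffs: 22, 28, 34, 40.
3rd diffs: 6, 6, 6 (constant).
Newton forward-difference form: c_k = 6 + 17·C(k-1,1) + 22·C(k-1,2) + 6·C(k-1,3).
At k = 10: k-1 = 9, so c_{10} = 6 + 153 + 792 + 504 = 1455.

1455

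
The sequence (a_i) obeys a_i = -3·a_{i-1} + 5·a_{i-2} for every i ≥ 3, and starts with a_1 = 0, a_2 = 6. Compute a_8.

25374

Iterate the recurrence:
a_3 = -18; a_4 = 84; a_5 = -342; a_6 = 1446; a_7 = -6048; a_8 = 25374.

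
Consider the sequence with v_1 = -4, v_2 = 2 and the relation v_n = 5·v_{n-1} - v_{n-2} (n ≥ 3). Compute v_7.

7484

Iterate the recurrence:
v_3 = 14; v_4 = 68; v_5 = 326; v_6 = 1562; v_7 = 7484.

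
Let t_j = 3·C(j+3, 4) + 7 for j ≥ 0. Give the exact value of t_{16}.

C(19, 4) = 3876, so t_{16} = 11635.

11635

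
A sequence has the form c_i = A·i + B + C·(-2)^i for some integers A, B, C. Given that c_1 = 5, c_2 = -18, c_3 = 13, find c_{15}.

98233

At i = 1, 2, 3: A + B - 2C = 5; 2A + B + 4C = -18; 3A + B - 8C = 13.
Subtracting the first from the second: A + 6C = -23.
Subtracting the second from the third: A - 12C = 31.
Solving: C = -3, A = -5, then B = 4.
Therefore c_{15} = -75 + 4 + (-3)·(-32768) = 98233.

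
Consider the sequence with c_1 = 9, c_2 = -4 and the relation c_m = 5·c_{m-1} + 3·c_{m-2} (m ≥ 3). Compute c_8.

23012

Step forward from the initial values:
c_3 = 7, c_4 = 23, c_5 = 136, c_6 = 749, c_7 = 4153, c_8 = 23012.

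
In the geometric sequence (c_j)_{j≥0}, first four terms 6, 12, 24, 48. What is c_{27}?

Common ratio r = 2.
c_j = 6·2^(j-0).
c_{27} = 6·2^27 = 805306368.

805306368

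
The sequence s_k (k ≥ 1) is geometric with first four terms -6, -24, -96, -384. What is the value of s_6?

Common ratio r = 4.
s_k = (-6)·4^(k-1).
s_6 = (-6)·4^5 = -6144.

-6144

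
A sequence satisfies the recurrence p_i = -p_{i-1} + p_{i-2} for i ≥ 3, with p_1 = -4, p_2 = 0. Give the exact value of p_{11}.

Applying the relation repeatedly:
p_3 = -4;  p_4 = 4;  p_5 = -8;  p_6 = 12;  p_7 = -20;  p_8 = 32;  p_9 = -52;  p_{10} = 84;  p_{11} = -136.

-136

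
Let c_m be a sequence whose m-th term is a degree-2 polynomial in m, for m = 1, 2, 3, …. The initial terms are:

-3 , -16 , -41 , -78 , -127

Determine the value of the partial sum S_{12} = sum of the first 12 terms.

1st diffs: -13, -25, -37, -49.
2nd diffs: -12, -12, -12 (constant).
Newton forward-difference form: c_m = -3 + (-13)·C(m-1,1) + (-12)·C(m-1,2).
Continuing: …, -188, -261, -346, -443, …, c_{12} = -806.
Summing m = 1..12 (12 terms) gives -3534.

-3534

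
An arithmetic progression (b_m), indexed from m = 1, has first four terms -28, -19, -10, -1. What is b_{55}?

458

Common difference d = 9.
b_m = -28 + (m - 1)·9.
b_{55} = -28 + 54·9 = 458.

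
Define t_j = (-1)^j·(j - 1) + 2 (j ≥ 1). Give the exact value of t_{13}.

-10

(-1)^13 = -1; j - 1 at j=13 is 12; so t_{13} = -10.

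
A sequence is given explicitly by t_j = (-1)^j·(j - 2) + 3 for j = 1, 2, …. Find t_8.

9

(-1)^8 = 1; j - 2 at j=8 is 6; so t_8 = 9.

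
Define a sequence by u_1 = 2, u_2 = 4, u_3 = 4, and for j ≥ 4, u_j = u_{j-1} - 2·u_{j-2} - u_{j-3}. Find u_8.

Step forward from the initial values:
u_4 = -6;  u_5 = -18;  u_6 = -10;  u_7 = 32;  u_8 = 70.

70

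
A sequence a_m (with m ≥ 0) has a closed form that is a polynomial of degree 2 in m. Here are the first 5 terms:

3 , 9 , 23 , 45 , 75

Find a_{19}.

1485

1st diffs: 6, 14, 22, 30.
2nd diffs: 8, 8, 8 (constant).
Newton forward-difference form: a_m = 3 + 6·C(m,1) + 8·C(m,2).
At m = 19: m = 19, so a_{19} = 3 + 114 + 1368 = 1485.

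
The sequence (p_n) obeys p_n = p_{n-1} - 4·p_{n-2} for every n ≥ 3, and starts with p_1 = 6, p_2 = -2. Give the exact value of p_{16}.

Applying the relation repeatedly:
p_3 = -26, p_4 = -18, p_5 = 86, …, p_{13} = -23274, p_{14} = 13918, p_{15} = 107014, p_{16} = 51342.

51342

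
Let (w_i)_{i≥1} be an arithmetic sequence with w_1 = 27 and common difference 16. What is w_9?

155

w_i = 27 + (i - 1)·16.
w_9 = 27 + 8·16 = 155.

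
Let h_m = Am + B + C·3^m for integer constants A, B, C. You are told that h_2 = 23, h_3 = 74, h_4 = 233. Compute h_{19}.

3486784346

Plug in m = 2, 3, 4: 2A + B + 9C = 23; 3A + B + 27C = 74; 4A + B + 81C = 233.
Subtracting the first from the second: A + 18C = 51.
Subtracting the second from the third: A + 54C = 159.
Solving: C = 3, A = -3, then B = 2.
So h_m = -3·m + 2 + 3·3^m; at m=19 this is 3486784346.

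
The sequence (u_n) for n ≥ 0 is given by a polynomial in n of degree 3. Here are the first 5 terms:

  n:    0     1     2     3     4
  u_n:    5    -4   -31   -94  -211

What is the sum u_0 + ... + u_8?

-4059

1st diffs: -9, -27, -63, -117.
2nd diffs: -18, -36, -54.
3rd diffs: -18, -18 (constant).
So u_n = -3n^3 - 6n + 5.
Continuing: -400, -679, -1066, -1579.
Summing n = 0..8 (9 terms) gives -4059.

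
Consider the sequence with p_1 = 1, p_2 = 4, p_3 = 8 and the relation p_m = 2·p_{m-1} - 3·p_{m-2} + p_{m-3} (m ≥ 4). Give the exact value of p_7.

Applying the relation repeatedly:
p_4 = 5  p_5 = -10  p_6 = -27  p_7 = -19.

-19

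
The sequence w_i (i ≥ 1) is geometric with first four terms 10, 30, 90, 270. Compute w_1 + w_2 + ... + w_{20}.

Common ratio r = 3.
w_i = 10·3^(i-1).
S = 10·(3^20 - 1)/(3 - 1) = 10·(3486784401 - 1)/(2) = 17433922000.

17433922000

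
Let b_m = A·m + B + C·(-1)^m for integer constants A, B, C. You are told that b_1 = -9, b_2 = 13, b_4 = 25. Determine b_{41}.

231

At m = 1, 2, 4: A + B - C = -9; 2A + B + C = 13; 4A + B + C = 25.
Subtracting the first from the second: A + 2C = 22.
Subtracting the second from the third: 2A = 12.
Solving: C = 8, A = 6, then B = -7.
Therefore b_{41} = 246 + (-7) + 8·(-1) = 231.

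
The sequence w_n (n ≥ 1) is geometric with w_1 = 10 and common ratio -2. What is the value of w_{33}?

42949672960

w_n = 10·(-2)^(n-1).
w_{33} = 10·(-2)^32 = 42949672960.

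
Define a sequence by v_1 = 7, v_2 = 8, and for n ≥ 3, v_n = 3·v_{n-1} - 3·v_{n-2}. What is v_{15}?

Iterate the recurrence:
v_3 = 3;  v_4 = -15;  v_5 = -54;  …;  v_{12} = 3159;  v_{13} = 5103;  v_{14} = 5832;  v_{15} = 2187.

2187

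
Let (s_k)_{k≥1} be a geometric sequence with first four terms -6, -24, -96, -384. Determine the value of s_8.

-98304

Common ratio r = 4.
s_k = (-6)·4^(k-1).
s_8 = (-6)·4^7 = -98304.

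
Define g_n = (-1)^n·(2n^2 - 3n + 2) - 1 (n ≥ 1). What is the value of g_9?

-138

(-1)^9 = -1; 2n^2 - 3n + 2 at n=9 is 137; so g_9 = -138.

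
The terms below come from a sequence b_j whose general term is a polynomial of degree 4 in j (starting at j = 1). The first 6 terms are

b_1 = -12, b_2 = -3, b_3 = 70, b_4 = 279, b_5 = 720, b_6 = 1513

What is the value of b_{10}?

11445

1st diffs: 9, 73, 209, 441, 793.
2nd diffs: 64, 136, 232, 352.
3rd diffs: 72, 96, 120.
4th diffs: 24, 24 (constant).
Newton forward-difference form: b_j = -12 + 9·C(j-1,1) + 64·C(j-1,2) + 72·C(j-1,3) + 24·C(j-1,4).
At j = 10: j-1 = 9, so b_{10} = -12 + 81 + 2304 + 6048 + 3024 = 11445.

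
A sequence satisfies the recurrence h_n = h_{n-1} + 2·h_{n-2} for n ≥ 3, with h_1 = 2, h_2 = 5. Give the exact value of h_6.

75

h_3 = 9  h_4 = 19  h_5 = 37  h_6 = 75.
(Characteristic roots are 2 and -1.)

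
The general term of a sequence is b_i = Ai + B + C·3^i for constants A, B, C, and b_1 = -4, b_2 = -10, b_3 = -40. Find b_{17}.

At i = 1, 2, 3: A + B + 3C = -4; 2A + B + 9C = -10; 3A + B + 27C = -40.
Subtracting the first from the second: A + 6C = -6.
Subtracting the second from the third: A + 18C = -30.
Solving: C = -2, A = 6, then B = -4.
Hence b_{17} = 6·17 + (-4) + (-2)·129140163 = -258280228.

-258280228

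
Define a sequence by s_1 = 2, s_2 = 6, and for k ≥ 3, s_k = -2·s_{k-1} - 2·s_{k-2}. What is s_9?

32

Applying the relation repeatedly:
s_3 = -16; s_4 = 20; s_5 = -8; s_6 = -24; s_7 = 64; s_8 = -80; s_9 = 32.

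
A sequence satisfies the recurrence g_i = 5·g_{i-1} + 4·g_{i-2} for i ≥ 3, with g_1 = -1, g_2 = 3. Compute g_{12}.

74297347

g_3 = 11; g_4 = 67; g_5 = 379; g_6 = 2163; g_7 = 12331; g_8 = 70307; g_9 = 400859; g_{10} = 2285523; g_{11} = 13031051; g_{12} = 74297347.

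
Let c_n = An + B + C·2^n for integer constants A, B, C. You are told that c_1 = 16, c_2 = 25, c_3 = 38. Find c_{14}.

32845

Plug in n = 1, 2, 3: A + B + 2C = 16; 2A + B + 4C = 25; 3A + B + 8C = 38.
Subtracting the first from the second: A + 2C = 9.
Subtracting the second from the third: A + 4C = 13.
Solving: C = 2, A = 5, then B = 7.
Hence c_{14} = 5·14 + 7 + 2·16384 = 32845.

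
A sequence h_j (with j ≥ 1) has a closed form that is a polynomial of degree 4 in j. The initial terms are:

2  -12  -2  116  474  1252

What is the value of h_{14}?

1st diffs: -14, 10, 118, 358, 778.
2nd diffs: 24, 108, 240, 420.
3rd diffs: 84, 132, 180.
4th diffs: 48, 48 (constant).
So h_j = 2j^4 - 6j^3 - 2j^2 + 4j + 4.
Evaluating at j = 14 gives h_{14} = 60036.

60036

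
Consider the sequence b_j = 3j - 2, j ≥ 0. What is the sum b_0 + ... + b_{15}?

Over j = 0..15: Σj = 120.
Total = (3)·120 + (-2)·16 = 328.

328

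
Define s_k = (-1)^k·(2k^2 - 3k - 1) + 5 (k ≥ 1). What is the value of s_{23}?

-983

(-1)^23 = -1; 2k^2 - 3k - 1 at k=23 is 988; so s_{23} = -983.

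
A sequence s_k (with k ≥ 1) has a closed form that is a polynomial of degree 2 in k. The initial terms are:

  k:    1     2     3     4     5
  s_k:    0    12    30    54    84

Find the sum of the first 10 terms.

1260

1st diffs: 12, 18, 24, 30.
2nd diffs: 6, 6, 6 (constant).
So s_k = 3k^2 + 3k - 6.
Continuing: …, 120, 162, 210, 264, …, s_{10} = 324.
Summing k = 1..10 (10 terms) gives 1260.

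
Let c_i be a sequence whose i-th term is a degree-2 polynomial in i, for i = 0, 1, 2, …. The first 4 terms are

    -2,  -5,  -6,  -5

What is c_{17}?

219

1st diffs: -3, -1, 1.
2nd diffs: 2, 2 (constant).
So c_i = i^2 - 4i - 2.
Evaluating at i = 17 gives c_{17} = 219.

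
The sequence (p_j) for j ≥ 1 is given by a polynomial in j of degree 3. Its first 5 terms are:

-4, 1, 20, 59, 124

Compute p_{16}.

1st diffs: 5, 19, 39, 65.
2nd diffs: 14, 20, 26.
3rd diffs: 6, 6 (constant).
Newton forward-difference form: p_j = -4 + 5·C(j-1,1) + 14·C(j-1,2) + 6·C(j-1,3).
At j = 16: j-1 = 15, so p_{16} = -4 + 75 + 1470 + 2730 = 4271.

4271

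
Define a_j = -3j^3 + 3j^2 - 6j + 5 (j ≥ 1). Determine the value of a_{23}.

a_{23} = -3·23^3 + 3·23^2 - 6·23 + 5 = -35047.

-35047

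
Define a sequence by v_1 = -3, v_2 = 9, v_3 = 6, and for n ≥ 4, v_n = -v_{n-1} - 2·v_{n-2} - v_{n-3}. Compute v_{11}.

Applying the relation repeatedly:
v_4 = -21; v_5 = 0; v_6 = 36; v_7 = -15; v_8 = -57; v_9 = 51; v_{10} = 78; v_{11} = -123.

-123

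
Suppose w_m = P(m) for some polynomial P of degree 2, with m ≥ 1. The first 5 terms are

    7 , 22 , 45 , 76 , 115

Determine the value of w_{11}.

1st diffs: 15, 23, 31, 39.
2nd diffs: 8, 8, 8 (constant).
So w_m = 4m^2 + 3m.
Evaluating at m = 11 gives w_{11} = 517.

517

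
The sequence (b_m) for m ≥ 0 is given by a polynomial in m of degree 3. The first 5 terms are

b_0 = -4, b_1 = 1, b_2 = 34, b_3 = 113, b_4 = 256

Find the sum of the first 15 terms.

1st diffs: 5, 33, 79, 143.
2nd diffs: 28, 46, 64.
3rd diffs: 18, 18 (constant).
Newton forward-difference form: b_m = -4 + 5·C(m,1) + 28·C(m,2) + 18·C(m,3).
Continuing: …, 481, 806, 1249, 1828, …, b_{14} = 9166.
Summing m = 0..14 (15 terms) gives 37775.

37775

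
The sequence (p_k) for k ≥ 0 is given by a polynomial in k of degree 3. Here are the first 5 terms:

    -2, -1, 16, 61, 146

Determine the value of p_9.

1591

1st diffs: 1, 17, 45, 85.
2nd diffs: 16, 28, 40.
3rd diffs: 12, 12 (constant).
Newton forward-difference form: p_k = -2 + 1·C(k,1) + 16·C(k,2) + 12·C(k,3).
At k = 9: k = 9, so p_9 = -2 + 9 + 576 + 1008 = 1591.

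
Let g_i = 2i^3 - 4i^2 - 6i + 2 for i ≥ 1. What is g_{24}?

25202

g_{24} = 2·24^3 - 4·24^2 - 6·24 + 2 = 25202.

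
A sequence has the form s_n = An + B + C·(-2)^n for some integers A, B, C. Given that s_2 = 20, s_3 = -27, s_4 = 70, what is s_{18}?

1048596

At n = 2, 3, 4: 2A + B + 4C = 20; 3A + B - 8C = -27; 4A + B + 16C = 70.
Subtracting the first from the second: A - 12C = -47.
Subtracting the second from the third: A + 24C = 97.
Solving: C = 4, A = 1, then B = 2.
Hence s_{18} = 1·18 + 2 + 4·262144 = 1048596.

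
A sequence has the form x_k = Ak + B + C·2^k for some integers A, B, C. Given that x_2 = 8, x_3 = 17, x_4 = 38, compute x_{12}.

The three given values yield: 2A + B + 4C = 8; 3A + B + 8C = 17; 4A + B + 16C = 38.
Subtracting the first from the second: A + 4C = 9.
Subtracting the second from the third: A + 8C = 21.
Solving: C = 3, A = -3, then B = 2.
Therefore x_{12} = -36 + 2 + 3·4096 = 12254.

12254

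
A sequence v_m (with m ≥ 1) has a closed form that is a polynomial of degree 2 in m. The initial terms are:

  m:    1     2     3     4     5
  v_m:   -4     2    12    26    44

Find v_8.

1st diffs: 6, 10, 14, 18.
2nd diffs: 4, 4, 4 (constant).
Newton forward-difference form: v_m = -4 + 6·C(m-1,1) + 4·C(m-1,2).
At m = 8: m-1 = 7, so v_8 = -4 + 42 + 84 = 122.

122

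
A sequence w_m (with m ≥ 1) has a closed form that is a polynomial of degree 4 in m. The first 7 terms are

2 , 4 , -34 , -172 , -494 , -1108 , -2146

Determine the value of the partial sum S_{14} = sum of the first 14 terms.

-122458

1st diffs: 2, -38, -138, -322, -614, -1038.
2nd diffs: -40, -100, -184, -292, -424.
3rd diffs: -60, -84, -108, -132.
4th diffs: -24, -24, -24 (constant).
Newton forward-difference form: w_m = 2 + 2·C(m-1,1) + (-40)·C(m-1,2) + (-60)·C(m-1,3) + (-24)·C(m-1,4).
Continuing: …, -3764, -6142, -9484, -14018, …, w_{14} = -37412.
Summing m = 1..14 (14 terms) gives -122458.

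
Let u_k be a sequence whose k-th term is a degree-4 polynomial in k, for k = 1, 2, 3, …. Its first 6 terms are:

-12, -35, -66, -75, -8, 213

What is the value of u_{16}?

1st diffs: -23, -31, -9, 67, 221.
2nd diffs: -8, 22, 76, 154.
3rd diffs: 30, 54, 78.
4th diffs: 24, 24 (constant).
Newton forward-difference form: u_k = -12 + (-23)·C(k-1,1) + (-8)·C(k-1,2) + 30·C(k-1,3) + 24·C(k-1,4).
At k = 16: k-1 = 15, so u_{16} = -12 - 345 - 840 + 13650 + 32760 = 45213.

45213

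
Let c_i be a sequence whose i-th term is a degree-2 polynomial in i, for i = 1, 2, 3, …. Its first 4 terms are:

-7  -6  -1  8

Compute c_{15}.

371

1st diffs: 1, 5, 9.
2nd diffs: 4, 4 (constant).
So c_i = 2i^2 - 5i - 4.
Evaluating at i = 15 gives c_{15} = 371.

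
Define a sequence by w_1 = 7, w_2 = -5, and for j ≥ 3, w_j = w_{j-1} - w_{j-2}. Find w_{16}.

-7

Iterate the recurrence:
w_3 = -12;  w_4 = -7;  w_5 = 5;  …;  w_{13} = 7;  w_{14} = -5;  w_{15} = -12;  w_{16} = -7.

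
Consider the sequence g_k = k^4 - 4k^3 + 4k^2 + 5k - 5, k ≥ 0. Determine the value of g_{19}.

g_{19} = 1·19^4 - 4·19^3 + 4·19^2 + 5·19 - 5 = 104419.

104419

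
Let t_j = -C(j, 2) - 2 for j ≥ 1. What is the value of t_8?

C(8, 2) = 28, so t_8 = -30.

-30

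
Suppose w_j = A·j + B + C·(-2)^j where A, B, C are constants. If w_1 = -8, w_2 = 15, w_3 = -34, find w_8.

Write the equations: A + B - 2C = -8; 2A + B + 4C = 15; 3A + B - 8C = -34.
Subtracting the first from the second: A + 6C = 23.
Subtracting the second from the third: A - 12C = -49.
Solving: C = 4, A = -1, then B = 1.
So w_j = -1·j + 1 + 4·(-2)^j; at j=8 this is 1017.

1017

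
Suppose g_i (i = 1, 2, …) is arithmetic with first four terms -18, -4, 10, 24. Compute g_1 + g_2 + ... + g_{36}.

Common difference d = 14.
g_i = -18 + (i - 1)·14.
g_{36} = 472; S = 36·(-18 + 472)/2 = 8172.

8172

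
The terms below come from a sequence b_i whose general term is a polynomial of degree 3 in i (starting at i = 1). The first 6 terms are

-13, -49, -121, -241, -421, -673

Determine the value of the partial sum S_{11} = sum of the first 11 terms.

1st diffs: -36, -72, -120, -180, -252.
2nd diffs: -36, -48, -60, -72.
3rd diffs: -12, -12, -12 (constant).
Newton forward-difference form: b_i = -13 + (-36)·C(i-1,1) + (-36)·C(i-1,2) + (-12)·C(i-1,3).
Continuing: …, -1009, -1441, -1981, -2641, …, b_{11} = -3433.
Summing i = 1..11 (11 terms) gives -12023.

-12023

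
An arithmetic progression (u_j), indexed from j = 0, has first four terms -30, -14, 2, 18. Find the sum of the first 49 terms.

17346

Common difference d = 16.
u_j = -30 + (j - 0)·16.
u_{48} = 738; S = 49·(-30 + 738)/2 = 17346.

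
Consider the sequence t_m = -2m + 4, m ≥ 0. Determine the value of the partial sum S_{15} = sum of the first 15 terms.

-150

Over m = 0..14: Σm = 105.
Total = (-2)·105 + (4)·15 = -150.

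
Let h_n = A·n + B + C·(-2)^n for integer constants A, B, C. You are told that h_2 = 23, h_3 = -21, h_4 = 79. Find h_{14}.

The three given values yield: 2A + B + 4C = 23; 3A + B - 8C = -21; 4A + B + 16C = 79.
Subtracting the first from the second: A - 12C = -44.
Subtracting the second from the third: A + 24C = 100.
Solving: C = 4, A = 4, then B = -1.
Therefore h_{14} = 56 + (-1) + 4·16384 = 65591.

65591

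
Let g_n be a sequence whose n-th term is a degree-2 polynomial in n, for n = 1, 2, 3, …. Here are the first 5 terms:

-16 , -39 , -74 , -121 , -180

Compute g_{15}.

-1430

1st diffs: -23, -35, -47, -59.
2nd diffs: -12, -12, -12 (constant).
Newton forward-difference form: g_n = -16 + (-23)·C(n-1,1) + (-12)·C(n-1,2).
At n = 15: n-1 = 14, so g_{15} = -16 - 322 - 1092 = -1430.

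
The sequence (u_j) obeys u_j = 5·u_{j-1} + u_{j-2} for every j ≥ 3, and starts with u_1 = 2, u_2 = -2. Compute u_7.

-5878

Iterate the recurrence:
u_3 = -8  u_4 = -42  u_5 = -218  u_6 = -1132  u_7 = -5878.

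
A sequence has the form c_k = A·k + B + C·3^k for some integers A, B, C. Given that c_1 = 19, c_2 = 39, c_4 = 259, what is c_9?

59075

At k = 1, 2, 4: A + B + 3C = 19; 2A + B + 9C = 39; 4A + B + 81C = 259.
Subtracting the first from the second: A + 6C = 20.
Subtracting the second from the third: 2A + 72C = 220.
Solving: C = 3, A = 2, then B = 8.
Therefore c_9 = 18 + 8 + 3·19683 = 59075.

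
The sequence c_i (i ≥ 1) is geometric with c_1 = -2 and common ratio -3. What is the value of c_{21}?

c_i = (-2)·(-3)^(i-1).
c_{21} = (-2)·(-3)^20 = -6973568802.

-6973568802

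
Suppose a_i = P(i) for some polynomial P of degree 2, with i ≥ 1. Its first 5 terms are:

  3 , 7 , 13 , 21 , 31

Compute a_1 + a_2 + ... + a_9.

339

1st diffs: 4, 6, 8, 10.
2nd diffs: 2, 2, 2 (constant).
Newton forward-difference form: a_i = 3 + 4·C(i-1,1) + 2·C(i-1,2).
Continuing: 43, 57, 73, 91.
Summing i = 1..9 (9 terms) gives 339.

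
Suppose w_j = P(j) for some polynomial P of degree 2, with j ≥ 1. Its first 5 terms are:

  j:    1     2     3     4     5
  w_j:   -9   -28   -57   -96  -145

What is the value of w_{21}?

-2289

1st diffs: -19, -29, -39, -49.
2nd diffs: -10, -10, -10 (constant).
Newton forward-difference form: w_j = -9 + (-19)·C(j-1,1) + (-10)·C(j-1,2).
At j = 21: j-1 = 20, so w_{21} = -9 - 380 - 1900 = -2289.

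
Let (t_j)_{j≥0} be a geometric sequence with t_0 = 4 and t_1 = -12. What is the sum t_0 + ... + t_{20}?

Common ratio r = -3.
t_j = 4·(-3)^(j-0).
S = 4·((-3)^21 - 1)/(-3 - 1) = 4·(-10460353203 - 1)/(-4) = 10460353204.

10460353204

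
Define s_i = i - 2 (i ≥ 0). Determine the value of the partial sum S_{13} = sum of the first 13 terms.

52

Over i = 0..12: Σi = 78.
Total = (1)·78 + (-2)·13 = 52.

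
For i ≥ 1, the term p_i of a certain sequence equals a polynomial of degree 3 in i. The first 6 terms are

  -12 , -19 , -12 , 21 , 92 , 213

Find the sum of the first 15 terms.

1st diffs: -7, 7, 33, 71, 121.
2nd diffs: 14, 26, 38, 50.
3rd diffs: 12, 12, 12 (constant).
Newton forward-difference form: p_i = -12 + (-7)·C(i-1,1) + 14·C(i-1,2) + 12·C(i-1,3).
Continuing: …, 396, 653, 996, 1437, …, p_{15} = 5532.
Summing i = 1..15 (15 terms) gives 21835.

21835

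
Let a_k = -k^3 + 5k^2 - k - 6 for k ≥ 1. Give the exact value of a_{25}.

a_{25} = -1·25^3 + 5·25^2 - 1·25 - 6 = -12531.

-12531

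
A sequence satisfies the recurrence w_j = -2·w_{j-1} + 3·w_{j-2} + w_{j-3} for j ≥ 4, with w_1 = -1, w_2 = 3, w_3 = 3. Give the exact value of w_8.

Compute successive terms:
w_4 = 2, w_5 = 8, w_6 = -7, w_7 = 40, w_8 = -93.

-93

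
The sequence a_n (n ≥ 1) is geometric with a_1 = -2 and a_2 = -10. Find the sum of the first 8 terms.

-195312

Common ratio r = 5.
a_n = (-2)·5^(n-1).
S = (-2)·(5^8 - 1)/(5 - 1) = (-2)·(390625 - 1)/(4) = -195312.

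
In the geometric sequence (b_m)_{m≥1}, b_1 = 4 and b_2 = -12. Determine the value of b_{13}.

Common ratio r = -3.
b_m = 4·(-3)^(m-1).
b_{13} = 4·(-3)^12 = 2125764.

2125764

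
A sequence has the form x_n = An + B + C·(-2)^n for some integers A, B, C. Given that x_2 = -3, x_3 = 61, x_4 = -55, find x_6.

Write the equations: 2A + B + 4C = -3; 3A + B - 8C = 61; 4A + B + 16C = -55.
Subtracting the first from the second: A - 12C = 64.
Subtracting the second from the third: A + 24C = -116.
Solving: C = -5, A = 4, then B = 9.
So x_n = 4·n + 9 + (-5)·(-2)^n; at n=6 this is -287.

-287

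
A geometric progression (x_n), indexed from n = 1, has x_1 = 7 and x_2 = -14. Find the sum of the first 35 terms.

80172722861

Common ratio r = -2.
x_n = 7·(-2)^(n-1).
S = 7·((-2)^35 - 1)/(-2 - 1) = 7·(-34359738368 - 1)/(-3) = 80172722861.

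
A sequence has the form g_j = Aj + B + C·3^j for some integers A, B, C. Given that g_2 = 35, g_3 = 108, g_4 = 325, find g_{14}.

19131887

The three given values yield: 2A + B + 9C = 35; 3A + B + 27C = 108; 4A + B + 81C = 325.
Subtracting the first from the second: A + 18C = 73.
Subtracting the second from the third: A + 54C = 217.
Solving: C = 4, A = 1, then B = -3.
Hence g_{14} = 1·14 + (-3) + 4·4782969 = 19131887.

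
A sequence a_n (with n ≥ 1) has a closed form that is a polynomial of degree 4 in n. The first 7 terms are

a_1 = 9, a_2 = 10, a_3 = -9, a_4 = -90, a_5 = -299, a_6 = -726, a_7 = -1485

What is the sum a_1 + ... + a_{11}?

-28094

1st diffs: 1, -19, -81, -209, -427, -759.
2nd diffs: -20, -62, -128, -218, -332.
3rd diffs: -42, -66, -90, -114.
4th diffs: -24, -24, -24 (constant).
Newton forward-difference form: a_n = 9 + 1·C(n-1,1) + (-20)·C(n-1,2) + (-42)·C(n-1,3) + (-24)·C(n-1,4).
Continuing: -2714, -4575, -7254, -10961.
Summing n = 1..11 (11 terms) gives -28094.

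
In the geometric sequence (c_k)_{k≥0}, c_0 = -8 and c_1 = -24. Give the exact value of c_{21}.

-83682825624

Common ratio r = 3.
c_k = (-8)·3^(k-0).
c_{21} = (-8)·3^21 = -83682825624.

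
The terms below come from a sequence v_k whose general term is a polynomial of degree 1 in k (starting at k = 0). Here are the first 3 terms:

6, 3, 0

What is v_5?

1st diffs: -3, -3 (constant).
So v_k = -3k + 6.
Evaluating at k = 5 gives v_5 = -9.

-9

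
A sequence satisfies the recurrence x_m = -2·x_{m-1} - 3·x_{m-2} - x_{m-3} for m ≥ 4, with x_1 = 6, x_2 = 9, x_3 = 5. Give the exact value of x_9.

-19

x_4 = -43, x_5 = 62, x_6 = 0, x_7 = -143, x_8 = 224, x_9 = -19.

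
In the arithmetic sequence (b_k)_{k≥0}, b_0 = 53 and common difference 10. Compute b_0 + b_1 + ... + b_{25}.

4628

b_k = 53 + (k - 0)·10.
b_{25} = 303; S = 26·(53 + 303)/2 = 4628.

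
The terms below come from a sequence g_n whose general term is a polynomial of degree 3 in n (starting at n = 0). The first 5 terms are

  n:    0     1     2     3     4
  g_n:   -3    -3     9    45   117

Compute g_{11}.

2637

1st diffs: 0, 12, 36, 72.
2nd diffs: 12, 24, 36.
3rd diffs: 12, 12 (constant).
Newton forward-difference form: g_n = -3 + 12·C(n,2) + 12·C(n,3).
At n = 11: n = 11, so g_{11} = -3 + 660 + 1980 = 2637.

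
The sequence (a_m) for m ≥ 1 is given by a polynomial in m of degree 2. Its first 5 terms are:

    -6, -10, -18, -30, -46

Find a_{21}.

1st diffs: -4, -8, -12, -16.
2nd diffs: -4, -4, -4 (constant).
Newton forward-difference form: a_m = -6 + (-4)·C(m-1,1) + (-4)·C(m-1,2).
At m = 21: m-1 = 20, so a_{21} = -6 - 80 - 760 = -846.

-846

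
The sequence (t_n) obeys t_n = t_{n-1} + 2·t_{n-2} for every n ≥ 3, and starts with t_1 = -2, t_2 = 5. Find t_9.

253

Step forward from the initial values:
t_3 = 1  t_4 = 11  t_5 = 13  t_6 = 35  t_7 = 61  t_8 = 131  t_9 = 253.
(Characteristic roots are 2 and -1.)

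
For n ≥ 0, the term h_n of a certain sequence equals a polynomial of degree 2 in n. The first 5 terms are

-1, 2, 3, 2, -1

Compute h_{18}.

-253

1st diffs: 3, 1, -1, -3.
2nd diffs: -2, -2, -2 (constant).
Newton forward-difference form: h_n = -1 + 3·C(n,1) + (-2)·C(n,2).
At n = 18: n = 18, so h_{18} = -1 + 54 - 306 = -253.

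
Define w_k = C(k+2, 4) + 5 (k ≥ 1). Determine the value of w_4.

C(6, 4) = 15, so w_4 = 20.

20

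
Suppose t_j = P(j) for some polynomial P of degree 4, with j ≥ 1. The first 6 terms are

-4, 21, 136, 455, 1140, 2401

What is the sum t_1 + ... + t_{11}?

1st diffs: 25, 115, 319, 685, 1261.
2nd diffs: 90, 204, 366, 576.
3rd diffs: 114, 162, 210.
4th diffs: 48, 48 (constant).
So t_j = 2j^4 - j^3 + j^2 - j - 5.
Continuing: …, 4496, 7731, 12460, 19085, …, t_{11} = 28056.
Summing j = 1..11 (11 terms) gives 75977.

75977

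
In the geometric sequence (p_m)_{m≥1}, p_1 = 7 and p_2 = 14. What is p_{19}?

1835008

Common ratio r = 2.
p_m = 7·2^(m-1).
p_{19} = 7·2^18 = 1835008.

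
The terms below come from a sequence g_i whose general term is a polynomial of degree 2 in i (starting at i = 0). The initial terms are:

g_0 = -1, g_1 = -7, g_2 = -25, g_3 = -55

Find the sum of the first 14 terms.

-4928

1st diffs: -6, -18, -30.
2nd diffs: -12, -12 (constant).
Newton forward-difference form: g_i = -1 + (-6)·C(i,1) + (-12)·C(i,2).
Continuing: …, -97, -151, -217, -295, …, g_{13} = -1015.
Summing i = 0..13 (14 terms) gives -4928.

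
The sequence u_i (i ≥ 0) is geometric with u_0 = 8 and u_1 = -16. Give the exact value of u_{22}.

33554432

Common ratio r = -2.
u_i = 8·(-2)^(i-0).
u_{22} = 8·(-2)^22 = 33554432.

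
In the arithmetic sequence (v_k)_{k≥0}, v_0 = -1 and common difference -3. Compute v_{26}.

-79

v_k = -1 + (k - 0)·(-3).
v_{26} = -1 + 26·(-3) = -79.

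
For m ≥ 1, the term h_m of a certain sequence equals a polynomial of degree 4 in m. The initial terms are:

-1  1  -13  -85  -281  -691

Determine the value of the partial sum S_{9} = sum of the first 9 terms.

1st diffs: 2, -14, -72, -196, -410.
2nd diffs: -16, -58, -124, -214.
3rd diffs: -42, -66, -90.
4th diffs: -24, -24 (constant).
Newton forward-difference form: h_m = -1 + 2·C(m-1,1) + (-16)·C(m-1,2) + (-42)·C(m-1,3) + (-24)·C(m-1,4).
Continuing: -1429, -2633, -4465.
Summing m = 1..9 (9 terms) gives -9597.

-9597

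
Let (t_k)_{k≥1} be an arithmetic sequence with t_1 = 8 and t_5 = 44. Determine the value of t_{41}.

Common difference d = (44 - 8) / (5 - 1) = 9.
t_k = 8 + (k - 1)·9.
t_{41} = 8 + 40·9 = 368.

368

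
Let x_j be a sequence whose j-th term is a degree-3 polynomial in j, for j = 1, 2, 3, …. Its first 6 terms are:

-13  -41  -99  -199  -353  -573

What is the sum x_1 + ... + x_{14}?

-25662

1st diffs: -28, -58, -100, -154, -220.
2nd diffs: -30, -42, -54, -66.
3rd diffs: -12, -12, -12 (constant).
So x_j = -2j^3 - 3j^2 - 5j - 3.
Continuing: …, -871, -1259, -1749, -2353, …, x_{14} = -6149.
Summing j = 1..14 (14 terms) gives -25662.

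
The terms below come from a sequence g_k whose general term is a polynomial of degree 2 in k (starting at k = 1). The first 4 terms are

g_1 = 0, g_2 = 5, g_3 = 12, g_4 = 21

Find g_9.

96

1st diffs: 5, 7, 9.
2nd diffs: 2, 2 (constant).
So g_k = k^2 + 2k - 3.
Evaluating at k = 9 gives g_9 = 96.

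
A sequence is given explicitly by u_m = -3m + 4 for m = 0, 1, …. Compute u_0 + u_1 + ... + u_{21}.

-605

Over m = 0..21: Σm = 231.
Total = (-3)·231 + (4)·22 = -605.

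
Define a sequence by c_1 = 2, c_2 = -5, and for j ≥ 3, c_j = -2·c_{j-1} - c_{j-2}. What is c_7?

c_3 = 8, c_4 = -11, c_5 = 14, c_6 = -17, c_7 = 20.
(Characteristic roots are -1 and -1.)

20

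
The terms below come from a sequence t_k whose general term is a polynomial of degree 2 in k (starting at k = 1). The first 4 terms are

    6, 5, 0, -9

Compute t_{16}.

-429

1st diffs: -1, -5, -9.
2nd diffs: -4, -4 (constant).
So t_k = -2k^2 + 5k + 3.
Evaluating at k = 16 gives t_{16} = -429.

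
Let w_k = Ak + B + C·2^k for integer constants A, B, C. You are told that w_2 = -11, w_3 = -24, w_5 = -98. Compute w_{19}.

At k = 2, 3, 5: 2A + B + 4C = -11; 3A + B + 8C = -24; 5A + B + 32C = -98.
Subtracting the first from the second: A + 4C = -13.
Subtracting the second from the third: 2A + 24C = -74.
Solving: C = -3, A = -1, then B = 3.
Therefore w_{19} = -19 + 3 + (-3)·524288 = -1572880.

-1572880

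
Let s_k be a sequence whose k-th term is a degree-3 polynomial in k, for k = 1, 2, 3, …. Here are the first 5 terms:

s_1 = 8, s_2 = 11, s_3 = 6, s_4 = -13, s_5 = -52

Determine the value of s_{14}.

1st diffs: 3, -5, -19, -39.
2nd diffs: -8, -14, -20.
3rd diffs: -6, -6 (constant).
Newton forward-difference form: s_k = 8 + 3·C(k-1,1) + (-8)·C(k-1,2) + (-6)·C(k-1,3).
At k = 14: k-1 = 13, so s_{14} = 8 + 39 - 624 - 1716 = -2293.

-2293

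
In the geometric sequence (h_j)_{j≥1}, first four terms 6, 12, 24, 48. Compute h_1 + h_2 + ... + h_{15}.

Common ratio r = 2.
h_j = 6·2^(j-1).
S = 6·(2^15 - 1)/(2 - 1) = 6·(32768 - 1)/(1) = 196602.

196602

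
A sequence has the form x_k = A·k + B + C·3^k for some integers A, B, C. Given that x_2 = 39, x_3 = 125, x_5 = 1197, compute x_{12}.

At k = 2, 3, 5: 2A + B + 9C = 39; 3A + B + 27C = 125; 5A + B + 243C = 1197.
Subtracting the first from the second: A + 18C = 86.
Subtracting the second from the third: 2A + 216C = 1072.
Solving: C = 5, A = -4, then B = 2.
Hence x_{12} = -4·12 + 2 + 5·531441 = 2657159.

2657159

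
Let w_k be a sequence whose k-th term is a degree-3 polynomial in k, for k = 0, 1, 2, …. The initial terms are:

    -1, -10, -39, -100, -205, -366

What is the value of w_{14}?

1st diffs: -9, -29, -61, -105, -161.
2nd diffs: -20, -32, -44, -56.
3rd diffs: -12, -12, -12 (constant).
Newton forward-difference form: w_k = -1 + (-9)·C(k,1) + (-20)·C(k,2) + (-12)·C(k,3).
At k = 14: k = 14, so w_{14} = -1 - 126 - 1820 - 4368 = -6315.

-6315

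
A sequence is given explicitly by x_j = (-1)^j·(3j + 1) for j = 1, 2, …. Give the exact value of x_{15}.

(-1)^15 = -1; 3j + 1 at j=15 is 46; so x_{15} = -46.

-46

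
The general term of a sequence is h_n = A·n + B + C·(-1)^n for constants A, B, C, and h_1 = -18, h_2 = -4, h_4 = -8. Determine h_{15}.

Plug in n = 1, 2, 4: A + B - C = -18; 2A + B + C = -4; 4A + B + C = -8.
Subtracting the first from the second: A + 2C = 14.
Subtracting the second from the third: 2A = -4.
Solving: C = 8, A = -2, then B = -8.
Therefore h_{15} = -30 + (-8) + 8·(-1) = -46.

-46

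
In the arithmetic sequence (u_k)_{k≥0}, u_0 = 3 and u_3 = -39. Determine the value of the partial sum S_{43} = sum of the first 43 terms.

Common difference d = (-39 - 3) / (3 - 0) = -14.
u_k = 3 + (k - 0)·(-14).
u_{42} = -585; S = 43·(3 + (-585))/2 = -12513.

-12513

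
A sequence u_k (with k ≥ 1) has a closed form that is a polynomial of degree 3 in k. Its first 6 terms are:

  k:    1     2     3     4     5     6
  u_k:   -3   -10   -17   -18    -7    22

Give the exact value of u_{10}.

1st diffs: -7, -7, -1, 11, 29.
2nd diffs: 0, 6, 12, 18.
3rd diffs: 6, 6, 6 (constant).
Newton forward-difference form: u_k = -3 + (-7)·C(k-1,1) + 6·C(k-1,3).
At k = 10: k-1 = 9, so u_{10} = -3 - 63 + 504 = 438.

438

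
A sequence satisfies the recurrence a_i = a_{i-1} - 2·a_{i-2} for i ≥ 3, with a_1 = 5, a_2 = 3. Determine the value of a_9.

-79

Step forward from the initial values:
a_3 = -7; a_4 = -13; a_5 = 1; a_6 = 27; a_7 = 25; a_8 = -29; a_9 = -79.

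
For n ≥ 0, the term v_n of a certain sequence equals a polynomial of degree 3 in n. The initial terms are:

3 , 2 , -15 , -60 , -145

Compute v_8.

1st diffs: -1, -17, -45, -85.
2nd diffs: -16, -28, -40.
3rd diffs: -12, -12 (constant).
So v_n = -2n^3 - 2n^2 + 3n + 3.
Evaluating at n = 8 gives v_8 = -1125.

-1125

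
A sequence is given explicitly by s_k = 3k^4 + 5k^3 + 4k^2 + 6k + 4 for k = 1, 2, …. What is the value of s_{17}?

276390

s_{17} = 3·17^4 + 5·17^3 + 4·17^2 + 6·17 + 4 = 276390.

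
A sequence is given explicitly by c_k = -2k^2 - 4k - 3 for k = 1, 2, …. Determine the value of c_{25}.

c_{25} = -2·25^2 - 4·25 - 3 = -1353.

-1353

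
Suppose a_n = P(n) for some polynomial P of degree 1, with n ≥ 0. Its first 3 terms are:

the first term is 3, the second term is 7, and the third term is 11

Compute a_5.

1st diffs: 4, 4 (constant).
So a_n = 4n + 3.
Evaluating at n = 5 gives a_5 = 23.

23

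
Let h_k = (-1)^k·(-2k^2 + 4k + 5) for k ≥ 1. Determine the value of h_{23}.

961

(-1)^23 = -1; -2k^2 + 4k + 5 at k=23 is -961; so h_{23} = 961.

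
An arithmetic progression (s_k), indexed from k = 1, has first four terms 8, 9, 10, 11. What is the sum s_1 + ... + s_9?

Common difference d = 1.
s_k = 8 + (k - 1)·1.
s_9 = 16; S = 9·(8 + 16)/2 = 108.

108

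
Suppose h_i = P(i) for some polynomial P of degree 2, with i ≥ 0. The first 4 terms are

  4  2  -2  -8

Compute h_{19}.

1st diffs: -2, -4, -6.
2nd diffs: -2, -2 (constant).
Newton forward-difference form: h_i = 4 + (-2)·C(i,1) + (-2)·C(i,2).
At i = 19: i = 19, so h_{19} = 4 - 38 - 342 = -376.

-376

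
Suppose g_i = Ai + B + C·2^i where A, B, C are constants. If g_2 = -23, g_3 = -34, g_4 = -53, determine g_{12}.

Plug in i = 2, 3, 4: 2A + B + 4C = -23; 3A + B + 8C = -34; 4A + B + 16C = -53.
Subtracting the first from the second: A + 4C = -11.
Subtracting the second from the third: A + 8C = -19.
Solving: C = -2, A = -3, then B = -9.
Therefore g_{12} = -36 + (-9) + (-2)·4096 = -8237.

-8237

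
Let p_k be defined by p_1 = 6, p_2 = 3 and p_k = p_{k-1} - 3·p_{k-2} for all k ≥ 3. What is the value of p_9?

-339

Applying the relation repeatedly:
p_3 = -15  p_4 = -24  p_5 = 21  p_6 = 93  p_7 = 30  p_8 = -249  p_9 = -339.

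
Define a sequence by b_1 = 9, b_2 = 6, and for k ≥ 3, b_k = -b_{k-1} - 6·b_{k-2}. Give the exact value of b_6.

Step forward from the initial values:
b_3 = -60;  b_4 = 24;  b_5 = 336;  b_6 = -480.

-480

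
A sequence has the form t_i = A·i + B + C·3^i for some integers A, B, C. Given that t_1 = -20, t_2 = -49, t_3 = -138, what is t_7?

-10934

Write the equations: A + B + 3C = -20; 2A + B + 9C = -49; 3A + B + 27C = -138.
Subtracting the first from the second: A + 6C = -29.
Subtracting the second from the third: A + 18C = -89.
Solving: C = -5, A = 1, then B = -6.
So t_i = 1·i + (-6) + (-5)·3^i; at i=7 this is -10934.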